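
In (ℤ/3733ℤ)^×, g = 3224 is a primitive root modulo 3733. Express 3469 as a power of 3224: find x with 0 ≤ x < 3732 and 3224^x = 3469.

999

Baby-step giant-step with m = ceil(sqrt(3732)) = 62.
Baby table (3224^j mod 3733 for j=0..61):
  0:1  1:3224  2:1504  3:3462  4:3551  5:3046  6:2514  7:793
  8:3260  9:1845  10:1611  11:1261  12:227  13:180  14:1705  15:1944
  16:3482  17:837  18:3262  19:827  20:886  21:719  22:3596  23:2539
  24:3000  25:3530  26:2536  27:794  28:2751  29:3349  30:1340  31:1079
  32:3273  33:2694  34:2498  35:1471  36:1594  37:2448  38:790  39:1054
  40:1066  41:2424  42:1807  43:2288  44:104  45:3059  46:3363  47:1680
  48:3470  49:3212  50:146  51:346  52:3070  53:1497  54:3292  55:489
  56:1210  57:55  58:1869  59:594  60:27  61:1189
Giant step factor: 3224^(-62) ≡ 1124 (mod 3733).
Scan 3469·1124^i mod 3733 for i = 0, 1, …:
  i=0: 3469   i=1: 1904   i=2: 1087   i=3: 1097
  i=4: 1138   i=5: 2426   i=6: 1734   i=7: 390
  i=8: 1599   i=9: 1703     …   i=15: 1286
  i=16: 793
Match at i=16, j=7: x = 16·62 + 7 = 999.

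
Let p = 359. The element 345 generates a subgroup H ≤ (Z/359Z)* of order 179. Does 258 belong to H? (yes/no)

no

258 ∈ ⟨345⟩ iff 258^179 ≡ 1 (mod 359), since |⟨345⟩| = 179.
258^179 mod 359 = 358.
Since 358 ≠ 1, 258 does not lie in the subgroup.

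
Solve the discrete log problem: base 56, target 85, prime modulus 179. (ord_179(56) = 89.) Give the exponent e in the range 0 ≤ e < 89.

13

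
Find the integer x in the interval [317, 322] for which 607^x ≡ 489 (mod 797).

317

Compute 607^317 mod 797 = 489, then multiply by 607 repeatedly:
  607^317=489
Found 489 at exponent 317.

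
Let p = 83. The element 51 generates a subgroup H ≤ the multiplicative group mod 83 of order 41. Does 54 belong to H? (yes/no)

no

54 ∈ ⟨51⟩ iff 54^41 ≡ 1 (mod 83), since |⟨51⟩| = 41.
54^41 mod 83 = 82.
Since 82 ≠ 1, 54 does not lie in the subgroup.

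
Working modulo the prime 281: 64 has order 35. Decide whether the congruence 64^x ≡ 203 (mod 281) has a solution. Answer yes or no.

203 ∈ ⟨64⟩ iff 203^35 ≡ 1 (mod 281), since |⟨64⟩| = 35.
203^35 mod 281 = 228.
Since 228 ≠ 1, 203 does not lie in the subgroup.

no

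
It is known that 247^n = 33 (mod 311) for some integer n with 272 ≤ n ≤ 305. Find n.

297

Compute 247^272 mod 311 = 188, then multiply by 247 repeatedly:
  247^272=188  247^273=97  247^274=12  247^275=165  247^276=14
  247^277=37  247^278=120  247^279=95  247^280=140  247^281=59
  247^282=267  247^283=17  247^284=156  247^285=279  247^286=182
  247^287=170  247^288=5  247^289=302  247^290=265  247^291=145
  247^292=50  247^293=221  247^294=162  247^295=206  247^296=189
  247^297=33
Found 33 at exponent 297.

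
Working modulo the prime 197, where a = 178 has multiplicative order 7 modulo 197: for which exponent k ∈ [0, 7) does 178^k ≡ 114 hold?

6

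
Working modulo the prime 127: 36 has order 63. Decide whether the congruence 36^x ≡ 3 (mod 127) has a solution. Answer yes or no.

no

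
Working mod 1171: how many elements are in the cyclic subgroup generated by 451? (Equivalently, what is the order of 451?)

The order of 451 must divide p − 1 = 1170 = 2 · 3^2 · 5 · 13.
Divisors: 1, 2, 3, 5, 6, 9, 10, 13, 15, 18, 26, 30, 39, 45, 65, 78, 90, 117, 130, 195, 234, 390, 585, 1170.
Check each in increasing order: 451^1 ≡ 451;  451^2 ≡ 818;  451^3 ≡ 53;  451^5 ≡ 27;  451^6 ≡ 467;  451^9 ≡ 160;  451^10 ≡ 729;  451^13 ≡ 1165;  451^15 ≡ 947;  451^18 ≡ 1009;  451^26 ≡ 36;  451^30 ≡ 994;  451^39 ≡ 955;  451^45 ≡ 1005;  451^65 ≡ 421;  451^78 ≡ 987;  451^90 ≡ 623;  451^117 ≡ 1101;  451^130 ≡ 420;  451^195 ≡ 1170;  451^234 ≡ 216;  451^390 ≡ 1.
Smallest exponent giving 1 is 390.

390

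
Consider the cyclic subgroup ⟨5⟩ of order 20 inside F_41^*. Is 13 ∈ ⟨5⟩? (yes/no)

13 ∈ ⟨5⟩ iff 13^20 ≡ 1 (mod 41), since |⟨5⟩| = 20.
13^20 mod 41 = 40.
Since 40 ≠ 1, 13 does not lie in the subgroup.

no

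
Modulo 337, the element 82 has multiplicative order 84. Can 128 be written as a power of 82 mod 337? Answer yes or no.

128 ∈ ⟨82⟩ iff 128^84 ≡ 1 (mod 337), since |⟨82⟩| = 84.
128^84 mod 337 = 1.
Since 1 = 1, 128 lies in the subgroup.

yes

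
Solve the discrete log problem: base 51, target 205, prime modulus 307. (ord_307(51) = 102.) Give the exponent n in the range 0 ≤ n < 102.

33

Baby-step giant-step with m = ceil(sqrt(102)) = 11.
Baby table (51^j mod 307 for j=0..10):
  0:1  1:51  2:145  3:27  4:149  5:231  6:115  7:32
  8:97  9:35  10:250
Giant step factor: 51^(-11) ≡ 194 (mod 307).
Scan 205·194^i mod 307 for i = 0, 1, …:
  i=0: 205   i=1: 167   i=2: 163   i=3: 1
Match at i=3, j=0: n = 3·11 + 0 = 33.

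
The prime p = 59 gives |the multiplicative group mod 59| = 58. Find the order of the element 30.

58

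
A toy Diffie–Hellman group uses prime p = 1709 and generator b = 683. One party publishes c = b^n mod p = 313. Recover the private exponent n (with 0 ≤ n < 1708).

1330

Baby-step giant-step with m = ceil(sqrt(1708)) = 42.
Baby table (683^j mod 1709 for j=0..41):
  0:1  1:683  2:1641  3:1408  4:1206  5:1669  6:24  7:1011
  8:77  9:1321  10:1600  11:749  12:576  13:338  14:139  15:942
  16:802  17:886  18:152  19:1276  20:1627  21:391  22:449  23:756
  24:230  25:1571  26:1450  27:839  28:522  29:1054  30:393  31:106
  32:620  33:1337  34:565  35:1370  36:887  37:835  38:1208  39:1326
  40:1597  41:409
Giant step factor: 683^(-42) ≡ 1514 (mod 1709).
Scan 313·1514^i mod 1709 for i = 0, 1, …:
  i=0: 313   i=1: 489   i=2: 349   i=3: 305
  i=4: 340   i=5: 351   i=6: 1624   i=7: 1194
  i=8: 1303   i=9: 556     …   i=30: 418
  i=31: 522
Match at i=31, j=28: n = 31·42 + 28 = 1330.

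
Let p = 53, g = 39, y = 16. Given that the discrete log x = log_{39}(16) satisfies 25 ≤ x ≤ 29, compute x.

Compute 39^25 mod 53 = 19, then multiply by 39 repeatedly:
  39^25=19  39^26=52  39^27=14  39^28=16
Found 16 at exponent 28.

28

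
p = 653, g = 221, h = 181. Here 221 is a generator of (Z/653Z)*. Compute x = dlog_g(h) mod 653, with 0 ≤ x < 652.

113

Baby-step giant-step with m = ceil(sqrt(652)) = 26.
Baby table (221^j mod 653 for j=0..25):
  0:1  1:221  2:519  3:424  4:325  5:648  6:201  7:17
  8:492  9:334  10:25  11:301  12:568  13:152  14:289  15:528
  16:454  17:425  18:546  19:514  20:625  21:342  22:487  23:535
  24:42  25:140
Giant step factor: 221^(-26) ≡ 396 (mod 653).
Scan 181·396^i mod 653 for i = 0, 1, …:
  i=0: 181   i=1: 499   i=2: 398   i=3: 235
  i=4: 334
Match at i=4, j=9: x = 4·26 + 9 = 113.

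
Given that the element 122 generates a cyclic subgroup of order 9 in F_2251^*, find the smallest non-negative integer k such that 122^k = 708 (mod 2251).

Successive powers of 122 modulo 2251:
  122^0=1  122^1=122  122^2=1378  122^3=1542  122^4=1291  122^5=2183
  122^6=708
So 122^6 ≡ 708 (mod 2251), giving k = 6.

6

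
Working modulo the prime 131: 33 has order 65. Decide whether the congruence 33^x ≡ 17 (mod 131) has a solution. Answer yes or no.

no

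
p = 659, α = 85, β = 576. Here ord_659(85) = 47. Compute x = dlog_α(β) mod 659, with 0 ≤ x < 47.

4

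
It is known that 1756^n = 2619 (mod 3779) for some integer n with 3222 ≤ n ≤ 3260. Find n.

3258

Compute 1756^3222 mod 3779 = 1899, then multiply by 1756 repeatedly:
  1756^3222=1899  1756^3223=1566  1756^3224=2563  1756^3225=3618  1756^3226=709
  1756^3227=1713  1756^3228=3723  1756^3229=3697  1756^3230=3389  1756^3231=2938
  1756^3232=793  1756^3233=1836  1756^3234=529  1756^3235=3069  1756^3236=310
  1756^3237=184  1756^3238=1889  1756^3239=2901  1756^3240=64  1756^3241=2793
  1756^3242=3145  1756^3243=1501  1756^3244=1793  1756^3245=601  1756^3246=1015
  1756^3247=2431  1756^3248=2345  1756^3249=2489  1756^3250=2160  1756^3251=2623
  1756^3252=3166  1756^3253=587  1756^3254=2884  1756^3255=444  1756^3256=1190
  1756^3257=3632  1756^3258=2619
Found 2619 at exponent 3258.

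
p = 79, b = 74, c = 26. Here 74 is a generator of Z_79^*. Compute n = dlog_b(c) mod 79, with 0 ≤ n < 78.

Successive powers of 74 modulo 79:
  74^0=1  74^1=74  74^2=25  74^3=33  74^4=72  74^5=35
  74^6=62  74^7=6  74^8=49  74^9=71  74^10=40  74^11=37
  74^12=52  74^13=56  74^14=36  74^15=57  74^16=31  74^17=3
  74^18=64  74^19=75  74^20=20  74^21=58  74^22=26
So 74^22 ≡ 26 (mod 79), giving n = 22.

22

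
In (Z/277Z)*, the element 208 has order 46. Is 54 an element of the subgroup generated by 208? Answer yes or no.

no

54 ∈ ⟨208⟩ iff 54^46 ≡ 1 (mod 277), since |⟨208⟩| = 46.
54^46 mod 277 = 276.
Since 276 ≠ 1, 54 does not lie in the subgroup.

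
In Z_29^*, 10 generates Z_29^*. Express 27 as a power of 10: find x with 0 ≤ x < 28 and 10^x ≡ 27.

25

Successive powers of 10 modulo 29:
  10^0=1  10^1=10  10^2=13  10^3=14  10^4=24  10^5=8
  10^6=22  10^7=17  10^8=25  10^9=18  10^10=6  10^11=2
  10^12=20  10^13=26  10^14=28  10^15=19  10^16=16  10^17=15
  10^18=5  10^19=21  10^20=7  10^21=12  10^22=4  10^23=11
  10^24=23  10^25=27
So 10^25 ≡ 27 (mod 29), giving x = 25.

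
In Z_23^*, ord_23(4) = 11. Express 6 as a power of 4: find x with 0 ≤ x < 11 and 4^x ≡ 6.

10

Successive powers of 4 modulo 23:
  4^0=1  4^1=4  4^2=16  4^3=18  4^4=3  4^5=12
  4^6=2  4^7=8  4^8=9  4^9=13  4^10=6
So 4^10 ≡ 6 (mod 23), giving x = 10.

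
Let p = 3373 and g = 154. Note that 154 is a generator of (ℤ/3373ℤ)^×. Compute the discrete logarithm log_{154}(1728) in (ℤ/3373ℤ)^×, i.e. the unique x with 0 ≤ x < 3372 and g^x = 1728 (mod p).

1050

Baby-step giant-step with m = ceil(sqrt(3372)) = 59.
Baby table (154^j mod 3373 for j=0..58):
  0:1  1:154  2:105  3:2678  4:906  5:1231  6:686  7:1081
  8:1197  9:2196  10:884  11:1216  12:1749  13:2879  14:1503  15:2098
  16:2657  17:1045  18:2399  19:1789  20:2293  21:2330  22:1282  23:1794
  24:3063  25:2855  26:1180  27:2951  28:2472  29:2912  30:3212  31:2190
  32:3333  33:586  34:2546  35:816  36:863  37:1355  38:2917  39:609
  40:2715  41:3231  42:1743  43:1955  44:873  45:2895  46:594  47:405
  48:1656  49:2049  50:1857  51:2646  52:2724  53:1244  54:2688  55:2446
  56:2281  57:482  58:22
Giant step factor: 154^(-59) ≡ 1799 (mod 3373).
Scan 1728·1799^i mod 3373 for i = 0, 1, …:
  i=0: 1728   i=1: 2139   i=2: 2841   i=3: 864
  i=4: 2756   i=5: 3107   i=6: 432   i=7: 1378
  i=8: 3240   i=9: 216     …   i=16: 2702
  i=17: 405
Match at i=17, j=47: x = 17·59 + 47 = 1050.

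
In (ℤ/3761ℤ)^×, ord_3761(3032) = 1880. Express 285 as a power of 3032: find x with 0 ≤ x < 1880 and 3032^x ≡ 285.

1142

Baby-step giant-step with m = ceil(sqrt(1880)) = 44.
Baby table (3032^j mod 3761 for j=0..43):
  0:1  1:3032  2:1140  3:121  4:2055  5:2544  6:3358  7:429
  8:3183  9:130  10:3016  11:1521  12:686  13:119  14:3513  15:264
  16:3116  17:80  18:1856  19:936  20:2158  21:2677  22:426  23:1609
  24:471  25:2653  26:2878  27:576  28:1328  29:2226  30:1998  31:2726
  32:2315  33:1054  34:2639  35:1801  36:3421  37:3395  38:3544  39:231
  40:846  41:70  42:1624  43:819
Giant step factor: 3032^(-44) ≡ 1456 (mod 3761).
Scan 285·1456^i mod 3761 for i = 0, 1, …:
  i=0: 285   i=1: 1250   i=2: 3437   i=3: 2142
  i=4: 883   i=5: 3147   i=6: 1134   i=7: 25
  i=8: 2551   i=9: 2149     …   i=24: 1303
  i=25: 1624
Match at i=25, j=42: x = 25·44 + 42 = 1142.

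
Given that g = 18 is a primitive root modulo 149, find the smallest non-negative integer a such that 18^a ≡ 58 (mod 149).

147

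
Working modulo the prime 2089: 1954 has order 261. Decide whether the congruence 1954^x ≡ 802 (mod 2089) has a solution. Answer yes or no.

no

802 ∈ ⟨1954⟩ iff 802^261 ≡ 1 (mod 2089), since |⟨1954⟩| = 261.
802^261 mod 2089 = 1517.
Since 1517 ≠ 1, 802 does not lie in the subgroup.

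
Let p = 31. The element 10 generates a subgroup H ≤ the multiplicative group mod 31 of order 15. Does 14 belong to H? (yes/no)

yes

⟨10⟩ has order 15; its elements mod 31 are {1, 2, 4, 5, 7, 8, 9, 10, 14, 16, 18, 19, 20, 25, 28}.
14 is in this set.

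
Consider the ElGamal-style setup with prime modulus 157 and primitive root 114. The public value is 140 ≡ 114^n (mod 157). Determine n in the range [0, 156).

146

Baby-step giant-step with m = ceil(sqrt(156)) = 13.
Baby table (114^j mod 157 for j=0..12):
  0:1  1:114  2:122  3:92  4:126  5:77  6:143  7:131
  8:19  9:125  10:120  11:21  12:39
Giant step factor: 114^(-13) ≡ 22 (mod 157).
Scan 140·22^i mod 157 for i = 0, 1, …:
  i=0: 140   i=1: 97   i=2: 93   i=3: 5
  i=4: 110   i=5: 65   i=6: 17   i=7: 60
  i=8: 64   i=9: 152   i=10: 47   i=11: 92
Match at i=11, j=3: n = 11·13 + 3 = 146.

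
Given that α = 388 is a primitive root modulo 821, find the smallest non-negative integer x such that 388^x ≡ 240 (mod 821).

359

Baby-step giant-step with m = ceil(sqrt(820)) = 29.
Baby table (388^j mod 821 for j=0..28):
  0:1  1:388  2:301  3:206  4:291  5:431  6:565  7:13
  8:118  9:629  10:215  11:499  12:677  13:777  14:169  15:713
  16:788  17:332  18:740  19:591  20:249  21:555  22:238  23:392
  24:211  25:589  26:294  27:774  28:647
Giant step factor: 388^(-29) ≡ 350 (mod 821).
Scan 240·350^i mod 821 for i = 0, 1, …:
  i=0: 240   i=1: 258   i=2: 811   i=3: 605
  i=4: 753   i=5: 9   i=6: 687   i=7: 718
  i=8: 74   i=9: 449   i=10: 339   i=11: 426
  i=12: 499
Match at i=12, j=11: x = 12·29 + 11 = 359.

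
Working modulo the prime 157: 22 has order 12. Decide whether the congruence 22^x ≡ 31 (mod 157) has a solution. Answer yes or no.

no

⟨22⟩ has order 12; its elements mod 157 are {1, 12, 13, 22, 28, 50, 107, 129, 135, 144, 145, 156}.
31 is not in this set.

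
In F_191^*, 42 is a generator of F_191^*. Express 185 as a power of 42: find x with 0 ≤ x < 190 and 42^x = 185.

115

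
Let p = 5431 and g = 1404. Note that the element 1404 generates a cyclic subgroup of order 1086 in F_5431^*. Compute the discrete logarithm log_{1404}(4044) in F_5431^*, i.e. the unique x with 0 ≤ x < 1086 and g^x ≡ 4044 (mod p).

805

Baby-step giant-step with m = ceil(sqrt(1086)) = 33.
Baby table (1404^j mod 5431 for j=0..32):
  0:1  1:1404  2:5194  3:3974  4:1859  5:3156  6:4759  7:1506
  8:1765  9:1524  10:5313  11:2689  12:811  13:3565  14:3309  15:2331
  16:3262  17:1515  18:3539  19:4822  20:3062  21:3127  22:2060  23:2948
  24:570  25:1923  26:685  27:453  28:585  29:1259  30:2561  31:322
  32:1315
Giant step factor: 1404^(-33) ≡ 2153 (mod 5431).
Scan 4044·2153^i mod 5431 for i = 0, 1, …:
  i=0: 4044   i=1: 839   i=2: 3275   i=3: 1637
  i=4: 5173   i=5: 3919   i=6: 3264   i=7: 5109
  i=8: 1902   i=9: 32     …   i=23: 1104
  i=24: 3565
Match at i=24, j=13: x = 24·33 + 13 = 805.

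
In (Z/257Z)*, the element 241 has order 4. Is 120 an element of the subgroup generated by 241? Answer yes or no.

⟨241⟩ has order 4; its elements mod 257 are {1, 16, 241, 256}.
120 is not in this set.

no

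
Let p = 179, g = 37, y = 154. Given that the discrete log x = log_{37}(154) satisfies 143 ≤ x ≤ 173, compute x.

147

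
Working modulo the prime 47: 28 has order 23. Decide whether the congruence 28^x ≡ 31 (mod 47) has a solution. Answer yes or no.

⟨28⟩ has order 23; its elements mod 47 are {1, 2, 3, 4, 6, 7, 8, 9, 12, 14, 16, 17, 18, 21, 24, 25, 27, 28, 32, 34, 36, 37, 42}.
31 is not in this set.

no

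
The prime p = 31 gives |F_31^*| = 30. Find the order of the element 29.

10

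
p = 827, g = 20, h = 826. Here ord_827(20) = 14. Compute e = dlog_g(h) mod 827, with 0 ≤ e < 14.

Successive powers of 20 modulo 827:
  20^0=1  20^1=20  20^2=400  20^3=557  20^4=389  20^5=337
  20^6=124  20^7=826
So 20^7 ≡ 826 (mod 827), giving e = 7.

7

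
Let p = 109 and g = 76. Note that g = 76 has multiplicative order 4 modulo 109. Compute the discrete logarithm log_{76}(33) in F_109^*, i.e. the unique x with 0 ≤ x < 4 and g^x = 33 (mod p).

3

Successive powers of 76 modulo 109:
  76^0=1  76^1=76  76^2=108  76^3=33
So 76^3 ≡ 33 (mod 109), giving x = 3.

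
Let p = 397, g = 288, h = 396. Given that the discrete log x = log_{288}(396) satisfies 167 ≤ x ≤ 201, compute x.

198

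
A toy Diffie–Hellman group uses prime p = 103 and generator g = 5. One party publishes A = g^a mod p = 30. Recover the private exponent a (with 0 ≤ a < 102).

84

Baby-step giant-step with m = ceil(sqrt(102)) = 11.
Baby table (5^j mod 103 for j=0..10):
  0:1  1:5  2:25  3:22  4:7  5:35  6:72  7:51
  8:49  9:39  10:92
Giant step factor: 5^(-11) ≡ 88 (mod 103).
Scan 30·88^i mod 103 for i = 0, 1, …:
  i=0: 30   i=1: 65   i=2: 55   i=3: 102
  i=4: 15   i=5: 84   i=6: 79   i=7: 51
Match at i=7, j=7: a = 7·11 + 7 = 84.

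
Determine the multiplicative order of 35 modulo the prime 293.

146

The order of 35 must divide p − 1 = 292 = 2^2 · 73.
Divisors: 1, 2, 4, 73, 146, 292.
Check each in increasing order: 35^1 ≡ 35;  35^2 ≡ 53;  35^4 ≡ 172;  35^73 ≡ 292;  35^146 ≡ 1.
Smallest exponent giving 1 is 146.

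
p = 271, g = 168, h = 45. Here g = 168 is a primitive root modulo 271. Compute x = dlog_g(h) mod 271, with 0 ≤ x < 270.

44

Baby-step giant-step with m = ceil(sqrt(270)) = 17.
Baby table (168^j mod 271 for j=0..16):
  0:1  1:168  2:40  3:216  4:245  5:239  6:44  7:75
  8:134  9:19  10:211  11:218  12:39  13:48  14:205  15:23
  16:70
Giant step factor: 168^(-17) ≡ 38 (mod 271).
Scan 45·38^i mod 271 for i = 0, 1, …:
  i=0: 45   i=1: 84   i=2: 211
Match at i=2, j=10: x = 2·17 + 10 = 44.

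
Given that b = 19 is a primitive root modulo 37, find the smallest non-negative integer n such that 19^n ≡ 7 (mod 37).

4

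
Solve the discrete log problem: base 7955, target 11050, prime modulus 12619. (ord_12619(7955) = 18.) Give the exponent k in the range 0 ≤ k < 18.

16

Successive powers of 7955 modulo 12619:
  7955^0=1  7955^1=7955  7955^2=10359  7955^3=3775  7955^4=9524  7955^5=11563
  7955^6=3774  7955^7=1569  7955^8=1204  7955^9=12618  7955^10=4664  7955^11=2260
  7955^12=8844  7955^13=3095  7955^14=1056  7955^15=8845  7955^16=11050
So 7955^16 ≡ 11050 (mod 12619), giving k = 16.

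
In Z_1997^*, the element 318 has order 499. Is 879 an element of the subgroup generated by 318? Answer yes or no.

no

879 ∈ ⟨318⟩ iff 879^499 ≡ 1 (mod 1997), since |⟨318⟩| = 499.
879^499 mod 1997 = 1585.
Since 1585 ≠ 1, 879 does not lie in the subgroup.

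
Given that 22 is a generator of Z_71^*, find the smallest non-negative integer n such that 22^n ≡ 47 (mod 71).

Baby-step giant-step with m = ceil(sqrt(70)) = 9.
Baby table (22^j mod 71 for j=0..8):
  0:1  1:22  2:58  3:69  4:27  5:26  6:4  7:17
  8:19
Giant step factor: 22^(-9) ≡ 62 (mod 71).
Scan 47·62^i mod 71 for i = 0, 1, …:
  i=0: 47   i=1: 3   i=2: 44   i=3: 30
  i=4: 14   i=5: 16   i=6: 69
Match at i=6, j=3: n = 6·9 + 3 = 57.

57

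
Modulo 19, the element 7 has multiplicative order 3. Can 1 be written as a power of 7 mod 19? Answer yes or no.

yes

1 ∈ ⟨7⟩ iff 1^3 ≡ 1 (mod 19), since |⟨7⟩| = 3.
1^3 mod 19 = 1.
Since 1 = 1, 1 lies in the subgroup.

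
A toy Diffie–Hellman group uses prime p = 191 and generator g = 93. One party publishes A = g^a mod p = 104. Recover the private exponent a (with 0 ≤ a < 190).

104

Baby-step giant-step with m = ceil(sqrt(190)) = 14.
Baby table (93^j mod 191 for j=0..13):
  0:1  1:93  2:54  3:56  4:51  5:159  6:80  7:182
  8:118  9:87  10:69  11:114  12:97  13:44
Giant step factor: 93^(-14) ≡ 158 (mod 191).
Scan 104·158^i mod 191 for i = 0, 1, …:
  i=0: 104   i=1: 6   i=2: 184   i=3: 40
  i=4: 17   i=5: 12   i=6: 177   i=7: 80
Match at i=7, j=6: a = 7·14 + 6 = 104.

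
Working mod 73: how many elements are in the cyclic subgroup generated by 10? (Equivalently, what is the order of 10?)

The order of 10 must divide p − 1 = 72 = 2^3 · 3^2.
Divisors: 1, 2, 3, 4, 6, 8, 9, 12, 18, 24, 36, 72.
Check each in increasing order: 10^1 ≡ 10;  10^2 ≡ 27;  10^3 ≡ 51;  10^4 ≡ 72;  10^6 ≡ 46;  10^8 ≡ 1.
Smallest exponent giving 1 is 8.

8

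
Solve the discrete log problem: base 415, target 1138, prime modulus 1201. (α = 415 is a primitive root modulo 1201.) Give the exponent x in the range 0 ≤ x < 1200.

Baby-step giant-step with m = ceil(sqrt(1200)) = 35.
Baby table (415^j mod 1201 for j=0..34):
  0:1  1:415  2:482  3:664  4:531  5:582  6:129  7:691
  8:927  9:385  10:42  11:616  12:1028  13:265  14:684  15:424
  16:614  17:198  18:502  19:557  20:563  21:651  22:1141  23:321
  24:1105  25:994  26:567  27:1110  28:667  29:575  30:827  31:920
  32:1083  33:271  34:772
Giant step factor: 415^(-35) ≡ 272 (mod 1201).
Scan 1138·272^i mod 1201 for i = 0, 1, …:
  i=0: 1138   i=1: 879   i=2: 89   i=3: 188
  i=4: 694   i=5: 211   i=6: 945   i=7: 26
  i=8: 1067   i=9: 783     …   i=14: 809
  i=15: 265
Match at i=15, j=13: x = 15·35 + 13 = 538.

538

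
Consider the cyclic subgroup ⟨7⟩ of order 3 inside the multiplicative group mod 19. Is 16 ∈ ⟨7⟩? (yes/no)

16 ∈ ⟨7⟩ iff 16^3 ≡ 1 (mod 19), since |⟨7⟩| = 3.
16^3 mod 19 = 11.
Since 11 ≠ 1, 16 does not lie in the subgroup.

no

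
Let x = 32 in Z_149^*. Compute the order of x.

The order of 32 must divide p − 1 = 148 = 2^2 · 37.
Divisors: 1, 2, 4, 37, 74, 148.
Check each in increasing order: 32^1 ≡ 32;  32^2 ≡ 130;  32^4 ≡ 63;  32^37 ≡ 105;  32^74 ≡ 148;  32^148 ≡ 1.
Smallest exponent giving 1 is 148.

148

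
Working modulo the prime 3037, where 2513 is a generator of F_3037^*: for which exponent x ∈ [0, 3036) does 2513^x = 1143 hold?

Baby-step giant-step with m = ceil(sqrt(3036)) = 56.
Baby table (2513^j mod 3037 for j=0..55):
  0:1  1:2513  2:1246  3:51  4:609  5:2806  6:2601  7:689
  8:367  9:2060  10:1732  11:495  12:1802  13:259  14:949  15:792
  16:1061  17:2844  18:911  19:2482  20:2305  21:906  22:2065  23:2149
  24:651  25:2057  26:267  27:2831  28:1649  29:1469  30:1642  31:2100
  32:2031  33:1743  34:805  35:323  36:820  37:1574  38:1288  39:2339
  40:1312  41:1911  42:846  43:98  44:277  45:628  46:1961  47:1979
  48:1658  49:2827  50:708  51:2559  52:1438  53:2701  54:2955  55:450
Giant step factor: 2513^(-56) ≡ 1759 (mod 3037).
Scan 1143·1759^i mod 3037 for i = 0, 1, …:
  i=0: 1143   i=1: 43   i=2: 2749   i=3: 587
  i=4: 2990   i=5: 2363   i=6: 1901   i=7: 122
  i=8: 2008   i=9: 41     …   i=42: 219
  i=43: 2559
Match at i=43, j=51: x = 43·56 + 51 = 2459.

2459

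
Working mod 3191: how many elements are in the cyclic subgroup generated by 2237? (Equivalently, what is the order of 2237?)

3190

The order of 2237 must divide p − 1 = 3190 = 2 · 5 · 11 · 29.
Divisors: 1, 2, 5, 10, 11, 22, 29, 55, 58, 110, 145, 290, 319, 638, 1595, 3190.
Check each in increasing order: 2237^1 ≡ 2237;  2237^2 ≡ 681;  2237^5 ≡ 965;  2237^10 ≡ 2644;  2237^11 ≡ 1705;  2237^22 ≡ 24;  2237^29 ≡ 2038;  2237^55 ≡ 2443;  2237^58 ≡ 1953;  2237^110 ≡ 1079;  2237^145 ≡ 2167;  2237^290 ≡ 1928;  2237^319 ≡ 1143;  2237^638 ≡ 1330;  2237^1595 ≡ 3190;  2237^3190 ≡ 1.
Smallest exponent giving 1 is 3190.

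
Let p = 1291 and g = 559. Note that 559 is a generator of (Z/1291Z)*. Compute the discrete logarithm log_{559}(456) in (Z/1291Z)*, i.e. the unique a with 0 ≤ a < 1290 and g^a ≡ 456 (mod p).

Baby-step giant-step with m = ceil(sqrt(1290)) = 36.
Baby table (559^j mod 1291 for j=0..35):
  0:1  1:559  2:59  3:706  4:899  5:342  6:110  7:813
  8:35  9:200  10:774  11:181  12:481  13:351  14:1268  15:53
  16:1225  17:545  18:1270  19:1171  20:52  21:666  22:486  23:564
  24:272  25:1001  26:556  27:964  28:529  29:72  30:227  31:375
  32:483  33:178  34:95  35:174
Giant step factor: 559^(-36) ≡ 928 (mod 1291).
Scan 456·928^i mod 1291 for i = 0, 1, …:
  i=0: 456   i=1: 1011   i=2: 942   i=3: 169
  i=4: 621   i=5: 502   i=6: 1096   i=7: 1071
  i=8: 1109   i=9: 225     …   i=27: 199
  i=28: 59
Match at i=28, j=2: a = 28·36 + 2 = 1010.

1010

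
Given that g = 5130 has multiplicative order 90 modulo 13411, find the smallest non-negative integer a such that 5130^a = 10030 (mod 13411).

Baby-step giant-step with m = ceil(sqrt(90)) = 10.
Baby table (5130^j mod 13411 for j=0..9):
  0:1  1:5130  2:4518  3:3132  4:782  5:1771  6:5983  7:8422
  8:8029  9:3589
Giant step factor: 5130^(-10) ≡ 2546 (mod 13411).
Scan 10030·2546^i mod 13411 for i = 0, 1, …:
  i=0: 10030   i=1: 1836   i=2: 7428   i=3: 2178
  i=4: 6445   i=5: 7317   i=6: 1203   i=7: 5130
Match at i=7, j=1: a = 7·10 + 1 = 71.

71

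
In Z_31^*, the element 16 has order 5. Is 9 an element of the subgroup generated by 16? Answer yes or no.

no

⟨16⟩ has order 5; its elements mod 31 are {1, 2, 4, 8, 16}.
9 is not in this set.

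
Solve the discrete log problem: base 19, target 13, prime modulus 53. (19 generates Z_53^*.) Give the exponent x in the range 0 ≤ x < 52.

40

Baby-step giant-step with m = ceil(sqrt(52)) = 8.
Baby table (19^j mod 53 for j=0..7):
  0:1  1:19  2:43  3:22  4:47  5:45  6:7  7:27
Giant step factor: 19^(-8) ≡ 28 (mod 53).
Scan 13·28^i mod 53 for i = 0, 1, …:
  i=0: 13   i=1: 46   i=2: 16   i=3: 24
  i=4: 36   i=5: 1
Match at i=5, j=0: x = 5·8 + 0 = 40.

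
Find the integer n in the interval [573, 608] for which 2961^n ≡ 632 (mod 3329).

Compute 2961^573 mod 3329 = 1663, then multiply by 2961 repeatedly:
  2961^573=1663  2961^574=552  2961^575=3262  2961^576=1353  2961^577=1446
  2961^578=512  2961^579=1337  2961^580=676  2961^581=907  2961^582=2453
  2961^583=2784  2961^584=820  2961^585=1179  2961^586=2227  2961^587=2727
  2961^588=1822  2961^589=1962  2961^590=377  2961^591=1082  2961^592=1304
  2961^593=2833  2961^594=2762  2961^595=2258  2961^596=1306  2961^597=2097
  2961^598=632
Found 632 at exponent 598.

598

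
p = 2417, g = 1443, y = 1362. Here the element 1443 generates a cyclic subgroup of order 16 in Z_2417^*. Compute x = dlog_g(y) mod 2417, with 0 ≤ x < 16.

5

Successive powers of 1443 modulo 2417:
  1443^0=1  1443^1=1443  1443^2=1212  1443^3=1425  1443^4=1825  1443^5=1362
So 1443^5 ≡ 1362 (mod 2417), giving x = 5.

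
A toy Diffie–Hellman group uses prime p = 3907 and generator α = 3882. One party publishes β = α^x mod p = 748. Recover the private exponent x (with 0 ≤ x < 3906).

Baby-step giant-step with m = ceil(sqrt(3906)) = 63.
Baby table (3882^j mod 3907 for j=0..62):
  0:1  1:3882  2:625  3:3  4:3832  5:1875  6:9  7:3682
  8:1718  9:27  10:3232  11:1247  12:81  13:1882  14:3741  15:243
  16:1739  17:3409  18:729  19:1310  20:2413  21:2187  22:23  23:3332
  24:2654  25:69  26:2182  27:148  28:207  29:2639  30:444  31:621
  32:103  33:1332  34:1863  35:309  36:89  37:1682  38:927  39:267
  40:1139  41:2781  42:801  43:3417  44:529  45:2403  46:2437  47:1587
  48:3302  49:3404  50:854  51:2092  52:2398  53:2562  54:2369  55:3287
  56:3779  57:3200  58:2047  59:3523  60:1786  61:2234  62:2755
Giant step factor: 3882^(-63) ≡ 3250 (mod 3907).
Scan 748·3250^i mod 3907 for i = 0, 1, …:
  i=0: 748   i=1: 846   i=2: 2879   i=3: 3392
  i=4: 2353   i=5: 1251   i=6: 2470   i=7: 2522
  i=8: 3521   i=9: 3554     …   i=49: 2795
  i=50: 3882
Match at i=50, j=1: x = 50·63 + 1 = 3151.

3151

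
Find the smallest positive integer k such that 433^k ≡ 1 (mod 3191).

3190

The order of 433 must divide p − 1 = 3190 = 2 · 5 · 11 · 29.
Divisors: 1, 2, 5, 10, 11, 22, 29, 55, 58, 110, 145, 290, 319, 638, 1595, 3190.
Check each in increasing order: 433^1 ≡ 433;  433^2 ≡ 2411;  433^5 ≡ 1004;  433^10 ≡ 2851;  433^11 ≡ 2757;  433^22 ≡ 87;  433^29 ≡ 2792;  433^55 ≡ 1784;  433^58 ≡ 2842;  433^110 ≡ 1229;  433^145 ≡ 331;  433^290 ≡ 1067;  433^319 ≡ 1861;  433^638 ≡ 1086;  433^1595 ≡ 3190;  433^3190 ≡ 1.
Smallest exponent giving 1 is 3190.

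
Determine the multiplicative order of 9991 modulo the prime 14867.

14866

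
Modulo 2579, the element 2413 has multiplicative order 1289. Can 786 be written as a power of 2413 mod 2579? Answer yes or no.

no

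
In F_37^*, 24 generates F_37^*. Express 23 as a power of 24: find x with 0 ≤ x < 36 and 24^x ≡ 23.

3

Successive powers of 24 modulo 37:
  24^0=1  24^1=24  24^2=21  24^3=23
So 24^3 ≡ 23 (mod 37), giving x = 3.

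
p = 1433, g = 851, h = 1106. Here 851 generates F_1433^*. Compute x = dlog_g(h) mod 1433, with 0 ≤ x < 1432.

Baby-step giant-step with m = ceil(sqrt(1432)) = 38.
Baby table (851^j mod 1433 for j=0..37):
  0:1  1:851  2:536  3:442  4:696  5:467  6:476  7:970
  8:62  9:1174  10:273  11:177  12:162  13:294  14:852  15:1387
  16:978  17:1138  18:1163  19:943  20:13  21:1032  22:1236  23:14
  24:450  25:339  26:456  27:1146  28:806  29:932  30:683  31:868
  32:673  33:956  34:1045  35:835  36:1250  37:464
Giant step factor: 851^(-38) ≡ 1097 (mod 1433).
Scan 1106·1097^i mod 1433 for i = 0, 1, …:
  i=0: 1106   i=1: 964   i=2: 1387
Match at i=2, j=15: x = 2·38 + 15 = 91.

91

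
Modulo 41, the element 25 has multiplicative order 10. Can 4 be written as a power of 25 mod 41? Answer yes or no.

4 ∈ ⟨25⟩ iff 4^10 ≡ 1 (mod 41), since |⟨25⟩| = 10.
4^10 mod 41 = 1.
Since 1 = 1, 4 lies in the subgroup.

yes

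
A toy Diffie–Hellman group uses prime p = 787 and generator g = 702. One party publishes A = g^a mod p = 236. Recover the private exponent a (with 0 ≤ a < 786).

731

Baby-step giant-step with m = ceil(sqrt(786)) = 29.
Baby table (702^j mod 787 for j=0..28):
  0:1  1:702  2:142  3:522  4:489  5:146  6:182  7:270
  8:660  9:564  10:67  11:601  12:70  13:346  14:496  15:338
  16:389  17:776  18:148  19:12  20:554  21:130  22:755  23:359
  24:178  25:610  26:92  27:50  28:472
Giant step factor: 702^(-29) ≡ 463 (mod 787).
Scan 236·463^i mod 787 for i = 0, 1, …:
  i=0: 236   i=1: 662   i=2: 363   i=3: 438
  i=4: 535   i=5: 587   i=6: 266   i=7: 386
  i=8: 69   i=9: 467     …   i=24: 733
  i=25: 182
Match at i=25, j=6: a = 25·29 + 6 = 731.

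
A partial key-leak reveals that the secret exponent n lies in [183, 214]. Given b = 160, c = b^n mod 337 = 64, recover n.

Compute 160^183 mod 337 = 122, then multiply by 160 repeatedly:
  160^183=122  160^184=311  160^185=221  160^186=312  160^187=44
  160^188=300  160^189=146  160^190=107  160^191=270  160^192=64
Found 64 at exponent 192.

192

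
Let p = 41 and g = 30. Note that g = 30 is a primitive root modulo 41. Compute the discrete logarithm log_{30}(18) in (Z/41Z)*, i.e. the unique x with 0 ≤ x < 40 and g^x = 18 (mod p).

Successive powers of 30 modulo 41:
  30^0=1  30^1=30  30^2=39  30^3=22  30^4=4  30^5=38
  30^6=33  30^7=6  30^8=16  30^9=29  30^10=9  30^11=24
  30^12=23  30^13=34  30^14=36  30^15=14  30^16=10  30^17=13
  30^18=21  30^19=15  30^20=40  30^21=11  30^22=2  30^23=19
  30^24=37  30^25=3  30^26=8  30^27=35  30^28=25  30^29=12
  30^30=32  30^31=17  30^32=18
So 30^32 ≡ 18 (mod 41), giving x = 32.

32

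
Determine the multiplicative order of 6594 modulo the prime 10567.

587

The order of 6594 must divide p − 1 = 10566 = 2 · 3^2 · 587.
Divisors: 1, 2, 3, 6, 9, 18, 587, 1174, 1761, 3522, 5283, 10566.
Check each in increasing order: 6594^1 ≡ 6594;  6594^2 ≡ 8198;  6594^3 ≡ 7407;  6594^6 ≡ 10352;  6594^9 ≡ 3112;  6594^18 ≡ 5172;  6594^587 ≡ 1.
Smallest exponent giving 1 is 587.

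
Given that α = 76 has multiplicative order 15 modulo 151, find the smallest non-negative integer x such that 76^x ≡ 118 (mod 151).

Successive powers of 76 modulo 151:
  76^0=1  76^1=76  76^2=38  76^3=19  76^4=85  76^5=118
So 76^5 ≡ 118 (mod 151), giving x = 5.

5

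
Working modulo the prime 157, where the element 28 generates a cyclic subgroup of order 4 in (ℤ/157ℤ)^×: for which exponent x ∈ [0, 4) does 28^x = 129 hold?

3

Successive powers of 28 modulo 157:
  28^0=1  28^1=28  28^2=156  28^3=129
So 28^3 ≡ 129 (mod 157), giving x = 3.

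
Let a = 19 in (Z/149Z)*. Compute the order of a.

37

The order of 19 must divide p − 1 = 148 = 2^2 · 37.
Divisors: 1, 2, 4, 37, 74, 148.
Check each in increasing order: 19^1 ≡ 19;  19^2 ≡ 63;  19^4 ≡ 95;  19^37 ≡ 1.
Smallest exponent giving 1 is 37.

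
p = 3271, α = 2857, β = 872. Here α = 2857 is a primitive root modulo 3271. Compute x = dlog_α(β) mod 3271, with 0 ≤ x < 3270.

Baby-step giant-step with m = ceil(sqrt(3270)) = 58.
Baby table (2857^j mod 3271 for j=0..57):
  0:1  1:2857  2:1304  3:3130  4:2767  5:2583  6:255  7:2373
  8:2149  9:26  10:2320  11:1194  12:2876  13:3251  14:1738  15:88
  16:2820  17:267  18:676  19:1442  20:1605  21:2814  22:2751  23:2665
  24:2288  25:1358  26:400  27:1221  28:1511  29:2478  30:1202  31:2835
  32:599  33:610  34:2598  35:587  36:2307  37:34  38:2279  39:1813
  40:1748  41:2490  42:2776  43:2128  44:2178  45:1104  46:884  47:376
  48:1344  49:2925  50:2591  51:214  52:2992  53:1021  54:2536  55:87
  56:3234  57:2234
Giant step factor: 2857^(-58) ≡ 1089 (mod 3271).
Scan 872·1089^i mod 3271 for i = 0, 1, …:
  i=0: 872   i=1: 1018   i=2: 3004   i=3: 356
  i=4: 1706   i=5: 3177   i=6: 2306   i=7: 2377
  i=8: 1192   i=9: 2772     …   i=29: 1320
  i=30: 1511
Match at i=30, j=28: x = 30·58 + 28 = 1768.

1768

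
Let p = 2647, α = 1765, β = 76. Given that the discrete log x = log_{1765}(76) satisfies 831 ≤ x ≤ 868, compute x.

863

Compute 1765^831 mod 2647 = 1808, then multiply by 1765 repeatedly:
  1765^831=1808  1765^832=1485  1765^833=495  1765^834=165  1765^835=55
  1765^836=1783  1765^837=2359  1765^838=2551  1765^839=2615  1765^840=1754
  1765^841=1467  1765^842=489  1765^843=163  1765^844=1819  1765^845=2371
  1765^846=2555  1765^847=1734  1765^848=578  1765^849=1075  1765^850=2123
  1765^851=1590  1765^852=530  1765^853=1059  1765^854=353  1765^855=1000
  1765^856=2098  1765^857=2464  1765^858=2586  1765^859=862  1765^860=2052
  1765^861=684  1765^862=228  1765^863=76
Found 76 at exponent 863.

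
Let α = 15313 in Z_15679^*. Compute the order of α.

The order of 15313 must divide p − 1 = 15678 = 2 · 3^2 · 13 · 67.
Divisors: 1, 2, 3, 6, 9, 13, 18, 26, 39, 67, 78, 117, 134, 201, 234, 402, 603, 871, 1206, 1742, 2613, 5226, 7839, 15678.
Check each in increasing order: 15313^1 ≡ 15313;  15313^2 ≡ 8524;  15313^3 ≡ 337;  15313^6 ≡ 3816;  15313^9 ≡ 314;  15313^13 ≡ 13421;  15313^18 ≡ 4522;  15313^26 ≡ 2889;  15313^39 ≡ 14781;  15313^67 ≡ 5810;  15313^78 ≡ 6775;  15313^117 ≡ 15181;  15313^134 ≡ 14892;  15313^201 ≡ 5798;  15313^234 ≡ 12819;  15313^402 ≡ 1028;  15313^603 ≡ 2324;  15313^871 ≡ 2961;  15313^1206 ≡ 7400;  15313^1742 ≡ 2960;  15313^2613 ≡ 15678;  15313^5226 ≡ 1.
Smallest exponent giving 1 is 5226.

5226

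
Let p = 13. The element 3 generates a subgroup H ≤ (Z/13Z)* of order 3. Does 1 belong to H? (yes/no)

yes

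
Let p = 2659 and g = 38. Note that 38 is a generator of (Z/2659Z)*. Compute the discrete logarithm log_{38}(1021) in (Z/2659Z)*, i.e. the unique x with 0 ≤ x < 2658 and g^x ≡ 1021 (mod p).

Baby-step giant-step with m = ceil(sqrt(2658)) = 52.
Baby table (38^j mod 2659 for j=0..51):
  0:1  1:38  2:1444  3:1692  4:480  5:2286  6:1780  7:1165
  8:1726  9:1772  10:861  11:810  12:1531  13:2339  14:1135  15:586
  16:996  17:622  18:2364  19:2085  20:2119  21:752  22:1986  23:1016
  24:1382  25:1995  26:1358  27:1083  28:1269  29:360  30:385  31:1335
  32:209  33:2624  34:1329  35:2640  36:1937  37:1813  38:2419  39:1516
  40:1769  41:747  42:1796  43:1773  44:899  45:2254  46:564  47:160
  48:762  49:2366  50:2161  51:2348
Giant step factor: 38^(-52) ≡ 1325 (mod 2659).
Scan 1021·1325^i mod 2659 for i = 0, 1, …:
  i=0: 1021   i=1: 2053   i=2: 68   i=3: 2353
  i=4: 1377   i=5: 451   i=6: 1959   i=7: 491
  i=8: 1779   i=9: 1301     …   i=34: 2283
  i=35: 1692
Match at i=35, j=3: x = 35·52 + 3 = 1823.

1823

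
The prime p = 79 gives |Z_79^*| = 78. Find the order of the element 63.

78

The order of 63 must divide p − 1 = 78 = 2 · 3 · 13.
Divisors: 1, 2, 3, 6, 13, 26, 39, 78.
Check each in increasing order: 63^1 ≡ 63;  63^2 ≡ 19;  63^3 ≡ 12;  63^6 ≡ 65;  63^13 ≡ 24;  63^26 ≡ 23;  63^39 ≡ 78;  63^78 ≡ 1.
Smallest exponent giving 1 is 78.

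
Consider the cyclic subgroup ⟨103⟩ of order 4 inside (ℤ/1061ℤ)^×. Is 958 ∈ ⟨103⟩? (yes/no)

⟨103⟩ has order 4; its elements mod 1061 are {1, 103, 958, 1060}.
958 is in this set.

yes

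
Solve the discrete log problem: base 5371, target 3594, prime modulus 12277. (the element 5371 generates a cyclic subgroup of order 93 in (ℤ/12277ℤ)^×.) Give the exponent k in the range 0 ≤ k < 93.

43

Baby-step giant-step with m = ceil(sqrt(93)) = 10.
Baby table (5371^j mod 12277 for j=0..9):
  0:1  1:5371  2:8968  3:4457  4:10674  5:8741  6:663  7:643
  8:3716  9:8511
Giant step factor: 5371^(-10) ≡ 4201 (mod 12277).
Scan 3594·4201^i mod 12277 for i = 0, 1, …:
  i=0: 3594   i=1: 9961   i=2: 6145   i=3: 8891
  i=4: 4457
Match at i=4, j=3: k = 4·10 + 3 = 43.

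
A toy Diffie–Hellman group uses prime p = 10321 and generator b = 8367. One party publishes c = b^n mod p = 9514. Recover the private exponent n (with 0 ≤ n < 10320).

7898

Baby-step giant-step with m = ceil(sqrt(10320)) = 102.
Baby table (8367^j mod 10321 for j=0..101):
  0:1  1:8367  2:9667  3:8433  4:4555  5:6553  6:3799  7:7874
  8:2815  9:583  10:6449  11:595  12:3643  13:3068  14:1629  15:6123
  16:8018  17:106  18:9617  19:2923  20:6292  21:8064  22:3111  23:175
  24:8964  25:9402  26:10193  27:2408  28:1144  29:4281  30:5257  31:7538
  32:9136  33:3586  34:915  35:7944  36:208  37:6408  38:8462  39:9815
  40:8229  41:652  42:5796  43:7074  44:7544  45:7733  46:9983  47:10229
  48:4311  49:8563  50:8560  51:4101  52:6063  53:1406  54:8383  55:9366
  56:8290  57:5310  58:7186  59:5437  60:6732  61:4947  62:4339  63:5456
  64:569  65:2842  66:9751  67:9433  68:1224  69:2776  70:4542  71:992
  72:1980  73:1455  74:5526  75:8283  76:8667  77:1443  78:8332  79:5810
  80:360  81:8709  82:1943  83:1506  84:9082  85:5892  86:5268  87:6686
  88:1942  89:3460  90:9736  91:7780  92:713  93:133  94:8464  95:5907
  96:6921  97:7197  98:4585  99:9859  100:4821  101:2839
Giant step factor: 8367^(-102) ≡ 7417 (mod 10321).
Scan 9514·7417^i mod 10321 for i = 0, 1, …:
  i=0: 9514   i=1: 661   i=2: 162   i=3: 4318
  i=4: 543   i=5: 2241   i=6: 4687   i=7: 2351
  i=8: 5198   i=9: 4631     …   i=76: 1220
  i=77: 7544
Match at i=77, j=44: n = 77·102 + 44 = 7898.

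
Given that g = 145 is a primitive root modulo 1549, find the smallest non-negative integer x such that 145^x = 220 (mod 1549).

1504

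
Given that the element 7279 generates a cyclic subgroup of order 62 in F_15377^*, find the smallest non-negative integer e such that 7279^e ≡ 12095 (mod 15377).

37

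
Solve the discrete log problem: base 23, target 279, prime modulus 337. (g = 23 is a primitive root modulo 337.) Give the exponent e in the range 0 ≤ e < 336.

213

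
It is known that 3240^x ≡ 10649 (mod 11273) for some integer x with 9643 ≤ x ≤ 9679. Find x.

Compute 3240^9643 mod 11273 = 2491, then multiply by 3240 repeatedly:
  3240^9643=2491  3240^9644=10645  3240^9645=5693  3240^9646=2692  3240^9647=8051
  3240^9648=10791  3240^9649=5267  3240^9650=9031  3240^9651=7005  3240^9652=3651
  3240^9653=3863  3240^9654=3090  3240^9655=1176  3240^9656=11239  3240^9657=2570
  3240^9658=7326  3240^9659=6575  3240^9660=8303  3240^9661=4342  3240^9662=10649
Found 10649 at exponent 9662.

9662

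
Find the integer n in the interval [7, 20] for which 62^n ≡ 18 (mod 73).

20

Compute 62^7 mod 73 = 33, then multiply by 62 repeatedly:
  62^7=33  62^8=2  62^9=51  62^10=23  62^11=39
  62^12=9  62^13=47  62^14=67  62^15=66  62^16=4
  62^17=29  62^18=46  62^19=5  62^20=18
Found 18 at exponent 20.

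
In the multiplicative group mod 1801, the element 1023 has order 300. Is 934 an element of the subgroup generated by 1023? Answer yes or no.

yes

934 ∈ ⟨1023⟩ iff 934^300 ≡ 1 (mod 1801), since |⟨1023⟩| = 300.
934^300 mod 1801 = 1.
Since 1 = 1, 934 lies in the subgroup.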